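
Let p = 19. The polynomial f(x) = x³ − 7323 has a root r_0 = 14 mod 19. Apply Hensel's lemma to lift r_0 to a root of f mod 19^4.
r_3 = 11680 (mod 130321)

Hensel: r_{i+1} = r_i − f(r_i)/f′(r_i) mod 19^{i+2}, where f′(x) = 3x². Iterate:
  r_0 = 14 (mod 19)
  r_1 = 128 (mod 361)
  r_2 = 4821 (mod 6859)
  r_3 = 11680 (mod 130321)
Final: r = 11680 with f(r) ≡ 0 mod 19^4.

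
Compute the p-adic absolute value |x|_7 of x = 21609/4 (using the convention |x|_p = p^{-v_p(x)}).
|21609/4|_7 = 1/2401

Step 1 — compute v_7(x) by factoring powers of 7 out of the numerator and denominator: v_7(21609/4) = 4. Step 2 — apply |x|_p = p^{-v_p(x)} = 7^{-4} = 1/2401.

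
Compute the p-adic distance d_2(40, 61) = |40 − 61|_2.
d_2(40, 61) = 1

Step 1 — x − y = 40 − 61 = -21. Step 2 — v_2(-21) = 0 (factor: -21 = −(2^0 · 21); the sign does not affect v_p). Step 3 — |x − y|_2 = 2^{0} = 1.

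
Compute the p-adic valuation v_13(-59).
v_13(-59) = 0

v_13(n) is the largest exponent k such that 13^k divides n. Factor out: -59 = -13^0 · 59. (Sign doesn't affect v_p.) So v_13(-59) = 0.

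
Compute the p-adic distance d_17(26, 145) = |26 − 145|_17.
d_17(26, 145) = 1/17

Step 1 — x − y = 26 − 145 = -119. Step 2 — v_17(-119) = 1 (factor: -119 = −(17^1 · 7); the sign does not affect v_p). Step 3 — |x − y|_17 = 17^{-1} = 1/17.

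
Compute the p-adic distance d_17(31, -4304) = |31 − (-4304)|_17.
d_17(31, -4304) = 1/289

Step 1 — x − y = 31 − (-4304) = 4335. Step 2 — v_17(4335) = 2 (factor: 4335 = (17^2 · 15); the sign does not affect v_p). Step 3 — |x − y|_17 = 17^{-2} = 1/289.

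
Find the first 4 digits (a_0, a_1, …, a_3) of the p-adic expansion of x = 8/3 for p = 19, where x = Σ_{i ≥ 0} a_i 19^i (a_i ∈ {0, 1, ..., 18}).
(a_0, …, a_3) = (9, 6, 6, 6)

v_19(8/3) = 0 (numerator and denominator both coprime to 19), so x ∈ ℤ_19^×. Compute digits iteratively via a_i = x_i mod 19, x_{i+1} = (x_i − a_i)/19, with x_0 = x:
  x_0 = 8/3;  a_0 = 9;  x_1 = (x_0 − 9)/19 = -1/3
  x_1 = -1/3;  a_1 = 6;  x_2 = (x_1 − 6)/19 = -1/3
  x_2 = -1/3;  a_2 = 6;  x_3 = (x_2 − 6)/19 = -1/3
  x_3 = -1/3;  a_3 = 6;  x_4 = (x_3 − 6)/19 = -1/3
Digits: (9, 6, 6, 6).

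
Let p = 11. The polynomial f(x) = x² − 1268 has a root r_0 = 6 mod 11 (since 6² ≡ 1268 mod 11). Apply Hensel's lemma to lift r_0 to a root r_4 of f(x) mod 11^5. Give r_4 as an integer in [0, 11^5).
r_4 = 76379 (mod 161051)

Hensel's recurrence: r_{i+1} = r_i − f(r_i)·(f′(r_i))^{-1} mod 11^{i+2}, with f′(x) = 2x. Iterate:
  r_0 = 6 (mod 11)
  r_1 = 28 (mod 121)
  r_2 = 512 (mod 1331)
  r_3 = 3174 (mod 14641)
  r_4 = 76379 (mod 161051)
Final: r_4 = 76379, and one checks f(r_4) ≡ 0 mod 11^5.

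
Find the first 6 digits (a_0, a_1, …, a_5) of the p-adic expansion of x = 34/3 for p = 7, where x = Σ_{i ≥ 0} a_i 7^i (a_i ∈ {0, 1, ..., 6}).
(a_0, …, a_5) = (2, 6, 4, 4, 4, 4)

v_7(34/3) = 0 (numerator and denominator both coprime to 7), so x ∈ ℤ_7^×. Compute digits iteratively via a_i = x_i mod 7, x_{i+1} = (x_i − a_i)/7, with x_0 = x:
  x_0 = 34/3;  a_0 = 2;  x_1 = (x_0 − 2)/7 = 4/3
  x_1 = 4/3;  a_1 = 6;  x_2 = (x_1 − 6)/7 = -2/3
  x_2 = -2/3;  a_2 = 4;  x_3 = (x_2 − 4)/7 = -2/3
  x_3 = -2/3;  a_3 = 4;  x_4 = (x_3 − 4)/7 = -2/3
  x_4 = -2/3;  a_4 = 4;  x_5 = (x_4 − 4)/7 = -2/3
  x_5 = -2/3;  a_5 = 4;  x_6 = (x_5 − 4)/7 = -2/3
Digits: (2, 6, 4, 4, 4, 4).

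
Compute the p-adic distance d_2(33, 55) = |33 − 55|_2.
d_2(33, 55) = 1/2

Step 1 — x − y = 33 − 55 = -22. Step 2 — v_2(-22) = 1 (factor: -22 = −(2^1 · 11); the sign does not affect v_p). Step 3 — |x − y|_2 = 2^{-1} = 1/2.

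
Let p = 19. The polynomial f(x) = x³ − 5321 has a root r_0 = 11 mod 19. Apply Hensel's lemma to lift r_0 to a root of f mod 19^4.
r_3 = 119692 (mod 130321)

Hensel: r_{i+1} = r_i − f(r_i)/f′(r_i) mod 19^{i+2}, where f′(x) = 3x². Iterate:
  r_0 = 11 (mod 19)
  r_1 = 201 (mod 361)
  r_2 = 3089 (mod 6859)
  r_3 = 119692 (mod 130321)
Final: r = 119692 with f(r) ≡ 0 mod 19^4.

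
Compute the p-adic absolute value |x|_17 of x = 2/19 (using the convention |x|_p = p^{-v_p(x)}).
|2/19|_17 = 1

Step 1 — compute v_17(x) by factoring powers of 17 out of the numerator and denominator: v_17(2/19) = 0. Step 2 — apply |x|_p = p^{-v_p(x)} = 17^{0} = 1.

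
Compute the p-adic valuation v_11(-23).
v_11(-23) = 0

v_11(n) is the largest exponent k such that 11^k divides n. Factor out: -23 = -11^0 · 23. (Sign doesn't affect v_p.) So v_11(-23) = 0.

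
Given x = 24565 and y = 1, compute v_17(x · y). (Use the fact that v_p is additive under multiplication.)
v_17(24565) = 3

v_p(x) = 3 (factor: 24565 = 17^3 · 5); v_p(y) = 0 (factor: 1 = 17^0 · 1). Additivity: v_p(xy) = v_p(x) + v_p(y) = 3 + 0 = 3. (Direct check: xy = 24565 = 17^3 · (5).)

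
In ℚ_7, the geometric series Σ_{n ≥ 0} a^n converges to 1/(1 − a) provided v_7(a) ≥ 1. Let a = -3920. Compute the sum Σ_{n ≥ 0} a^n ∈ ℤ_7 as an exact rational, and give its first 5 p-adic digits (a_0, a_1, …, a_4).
Σ a^n = 1/(1 − a) = 1/3921;  first 5 digits = (1, 0, 4, 2, 0)

v_7(a) = 2 ≥ 1, so the series converges in ℤ_7 to 1/(1 − a) = 1/(1 − (-3920)) = 1/3921. Expand this rational in ℤ_7: compute digits iteratively via d_i = x_i mod 7, x_{i+1} = (x_i − d_i)/7. The first 5 digits are (1, 0, 4, 2, 0).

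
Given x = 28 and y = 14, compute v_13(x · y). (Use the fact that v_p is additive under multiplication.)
v_13(392) = 0

v_p(x) = 0 (factor: 28 = 13^0 · 28); v_p(y) = 0 (factor: 14 = 13^0 · 14). Additivity: v_p(xy) = v_p(x) + v_p(y) = 0 + 0 = 0. (Direct check: xy = 392 = 13^0 · (392).)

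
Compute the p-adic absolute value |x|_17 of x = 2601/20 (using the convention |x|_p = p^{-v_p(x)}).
|2601/20|_17 = 1/289

Step 1 — compute v_17(x) by factoring powers of 17 out of the numerator and denominator: v_17(2601/20) = 2. Step 2 — apply |x|_p = p^{-v_p(x)} = 17^{-2} = 1/289.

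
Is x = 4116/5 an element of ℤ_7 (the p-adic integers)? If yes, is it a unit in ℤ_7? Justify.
x ∈ ℤ_7 but not a unit; v_7(x) = 3 > 0

ℤ_7 = {x ∈ ℚ_7 : v_7(x) ≥ 0} and ℤ_7^× = {x ∈ ℤ_7 : v_7(x) = 0}. Here v_7(4116/5) = v_7(num) − v_7(den) = 3; compare against these criteria.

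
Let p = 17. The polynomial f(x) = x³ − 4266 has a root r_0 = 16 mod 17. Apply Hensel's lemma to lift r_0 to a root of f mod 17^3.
r_2 = 2481 (mod 4913)

Hensel: r_{i+1} = r_i − f(r_i)/f′(r_i) mod 17^{i+2}, where f′(x) = 3x². Iterate:
  r_0 = 16 (mod 17)
  r_1 = 169 (mod 289)
  r_2 = 2481 (mod 4913)
Final: r = 2481 with f(r) ≡ 0 mod 17^3.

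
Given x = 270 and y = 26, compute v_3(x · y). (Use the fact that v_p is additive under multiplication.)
v_3(7020) = 3

v_p(x) = 3 (factor: 270 = 3^3 · 10); v_p(y) = 0 (factor: 26 = 3^0 · 26). Additivity: v_p(xy) = v_p(x) + v_p(y) = 3 + 0 = 3. (Direct check: xy = 7020 = 3^3 · (260).)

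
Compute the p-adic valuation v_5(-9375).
v_5(-9375) = 5

v_5(n) is the largest exponent k such that 5^k divides n. Factor out: -9375 = -5^5 · 3. (Sign doesn't affect v_p.) So v_5(-9375) = 5.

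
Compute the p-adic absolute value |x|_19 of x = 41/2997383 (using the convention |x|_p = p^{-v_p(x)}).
|41/2997383|_19 = 130321

Step 1 — compute v_19(x) by factoring powers of 19 out of the numerator and denominator: v_19(41/2997383) = -4. Step 2 — apply |x|_p = p^{-v_p(x)} = 19^{4} = 130321.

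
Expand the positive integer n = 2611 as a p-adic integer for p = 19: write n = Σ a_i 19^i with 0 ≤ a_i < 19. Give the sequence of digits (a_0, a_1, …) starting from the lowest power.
(a_0, a_1, …) = (8, 4, 7)

Repeated division by 19 gives the digits low-to-high: 2611 = 8 + 4·19^1 + 7·19^2. Digit sequence: (8, 4, 7).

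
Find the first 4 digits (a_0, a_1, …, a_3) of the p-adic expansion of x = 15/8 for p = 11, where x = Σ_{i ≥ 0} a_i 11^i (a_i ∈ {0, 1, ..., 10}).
(a_0, …, a_3) = (6, 1, 4, 1)

v_11(15/8) = 0 (numerator and denominator both coprime to 11), so x ∈ ℤ_11^×. Compute digits iteratively via a_i = x_i mod 11, x_{i+1} = (x_i − a_i)/11, with x_0 = x:
  x_0 = 15/8;  a_0 = 6;  x_1 = (x_0 − 6)/11 = -3/8
  x_1 = -3/8;  a_1 = 1;  x_2 = (x_1 − 1)/11 = -1/8
  x_2 = -1/8;  a_2 = 4;  x_3 = (x_2 − 4)/11 = -3/8
  x_3 = -3/8;  a_3 = 1;  x_4 = (x_3 − 1)/11 = -1/8
Digits: (6, 1, 4, 1).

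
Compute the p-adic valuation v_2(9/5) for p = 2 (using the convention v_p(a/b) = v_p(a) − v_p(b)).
v_2(9/5) = 0

Factor powers of 2 from the numerator and denominator of the reduced fraction: 9 = 2^0 · 9 and 5 = 2^0 · 5. Apply v_p(a/b) = v_p(a) − v_p(b): v_2(9/5) = 0 − 0 = 0.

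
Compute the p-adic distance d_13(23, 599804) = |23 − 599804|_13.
d_13(23, 599804) = 1/28561

Step 1 — x − y = 23 − 599804 = -599781. Step 2 — v_13(-599781) = 4 (factor: -599781 = −(13^4 · 21); the sign does not affect v_p). Step 3 — |x − y|_13 = 13^{-4} = 1/28561.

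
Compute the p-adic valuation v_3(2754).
v_3(2754) = 4

v_3(n) is the largest exponent k such that 3^k divides n. Factor out: 2754 = 3^4 · 34. (Sign doesn't affect v_p.) So v_3(2754) = 4.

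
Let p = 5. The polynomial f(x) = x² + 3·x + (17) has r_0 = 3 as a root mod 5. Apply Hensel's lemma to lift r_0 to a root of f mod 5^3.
r_2 = 113 (mod 125)

Hensel: r_{i+1} = r_i − f(r_i)·(f′(r_i))^{-1} mod 5^{i+2}, f′(x) = 2x + 3. Iterate:
  r_0 = 3 (mod 5)
  r_1 = 13 (mod 25)
  r_2 = 113 (mod 125)
Final: r = 113 satisfies f(r) ≡ 0 mod 5^3.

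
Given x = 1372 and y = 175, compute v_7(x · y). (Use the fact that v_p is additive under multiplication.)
v_7(240100) = 4

v_p(x) = 3 (factor: 1372 = 7^3 · 4); v_p(y) = 1 (factor: 175 = 7^1 · 25). Additivity: v_p(xy) = v_p(x) + v_p(y) = 3 + 1 = 4. (Direct check: xy = 240100 = 7^4 · (100).)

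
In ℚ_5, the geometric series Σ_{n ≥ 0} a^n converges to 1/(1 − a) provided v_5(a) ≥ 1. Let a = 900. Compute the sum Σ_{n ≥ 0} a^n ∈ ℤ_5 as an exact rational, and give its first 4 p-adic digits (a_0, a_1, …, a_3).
Σ a^n = 1/(1 − a) = -1/899;  first 4 digits = (1, 0, 1, 2)

v_5(a) = 2 ≥ 1, so the series converges in ℤ_5 to 1/(1 − a) = 1/(1 − 900) = -1/899. Expand this rational in ℤ_5: compute digits iteratively via d_i = x_i mod 5, x_{i+1} = (x_i − d_i)/5. The first 4 digits are (1, 0, 1, 2).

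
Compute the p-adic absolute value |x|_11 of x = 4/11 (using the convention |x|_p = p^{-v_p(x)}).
|4/11|_11 = 11

Step 1 — compute v_11(x) by factoring powers of 11 out of the numerator and denominator: v_11(4/11) = -1. Step 2 — apply |x|_p = p^{-v_p(x)} = 11^{1} = 11.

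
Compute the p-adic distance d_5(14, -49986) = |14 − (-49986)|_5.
d_5(14, -49986) = 1/3125

Step 1 — x − y = 14 − (-49986) = 50000. Step 2 — v_5(50000) = 5 (factor: 50000 = (5^5 · 16); the sign does not affect v_p). Step 3 — |x − y|_5 = 5^{-5} = 1/3125.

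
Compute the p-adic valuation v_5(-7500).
v_5(-7500) = 4

v_5(n) is the largest exponent k such that 5^k divides n. Factor out: -7500 = -5^4 · 12. (Sign doesn't affect v_p.) So v_5(-7500) = 4.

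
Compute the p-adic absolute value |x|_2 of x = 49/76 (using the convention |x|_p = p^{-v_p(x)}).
|49/76|_2 = 4

Step 1 — compute v_2(x) by factoring powers of 2 out of the numerator and denominator: v_2(49/76) = -2. Step 2 — apply |x|_p = p^{-v_p(x)} = 2^{2} = 4.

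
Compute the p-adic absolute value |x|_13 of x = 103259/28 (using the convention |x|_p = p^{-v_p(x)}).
|103259/28|_13 = 1/2197

Step 1 — compute v_13(x) by factoring powers of 13 out of the numerator and denominator: v_13(103259/28) = 3. Step 2 — apply |x|_p = p^{-v_p(x)} = 13^{-3} = 1/2197.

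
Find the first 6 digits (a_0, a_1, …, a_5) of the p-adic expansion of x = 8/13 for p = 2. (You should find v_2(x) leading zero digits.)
(a_0, …, a_5) = (0, 0, 0, 1, 0, 1)

v_2(8/13) = 3, so a_0 = ... = a_2 = 0. Factor out: x = 2^3 · u with u = 1/13 a unit in ℤ_2. Expand u iteratively via a_{v+i} = u_i mod 2, u_{i+1} = (u_i − a_{v+i})/2:
  u_0 = 1/13;  a_3 = 1;  u_1 = (u_0 − 1)/2 = -6/13
  u_1 = -6/13;  a_4 = 0;  u_2 = (u_1 − 0)/2 = -3/13
  u_2 = -3/13;  a_5 = 1;  u_3 = (u_2 − 1)/2 = -8/13
Digits: (0, 0, 0, 1, 0, 1).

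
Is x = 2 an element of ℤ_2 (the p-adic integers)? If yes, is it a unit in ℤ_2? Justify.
x ∈ ℤ_2 but not a unit; v_2(x) = 1 > 0

ℤ_2 = {x ∈ ℚ_2 : v_2(x) ≥ 0} and ℤ_2^× = {x ∈ ℤ_2 : v_2(x) = 0}. Here v_2(2) = v_2(num) − v_2(den) = 1; compare against these criteria.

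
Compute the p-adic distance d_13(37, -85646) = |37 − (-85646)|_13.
d_13(37, -85646) = 1/28561

Step 1 — x − y = 37 − (-85646) = 85683. Step 2 — v_13(85683) = 4 (factor: 85683 = (13^4 · 3); the sign does not affect v_p). Step 3 — |x − y|_13 = 13^{-4} = 1/28561.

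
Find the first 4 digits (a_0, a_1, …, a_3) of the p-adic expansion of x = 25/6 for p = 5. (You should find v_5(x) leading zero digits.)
(a_0, …, a_3) = (0, 0, 1, 4)

v_5(25/6) = 2, so a_0 = ... = a_1 = 0. Factor out: x = 5^2 · u with u = 1/6 a unit in ℤ_5. Expand u iteratively via a_{v+i} = u_i mod 5, u_{i+1} = (u_i − a_{v+i})/5:
  u_0 = 1/6;  a_2 = 1;  u_1 = (u_0 − 1)/5 = -1/6
  u_1 = -1/6;  a_3 = 4;  u_2 = (u_1 − 4)/5 = -5/6
Digits: (0, 0, 1, 4).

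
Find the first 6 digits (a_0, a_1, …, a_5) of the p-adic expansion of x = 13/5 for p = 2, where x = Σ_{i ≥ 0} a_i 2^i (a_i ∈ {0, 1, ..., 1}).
(a_0, …, a_5) = (1, 0, 0, 1, 0, 1)

v_2(13/5) = 0 (numerator and denominator both coprime to 2), so x ∈ ℤ_2^×. Compute digits iteratively via a_i = x_i mod 2, x_{i+1} = (x_i − a_i)/2, with x_0 = x:
  x_0 = 13/5;  a_0 = 1;  x_1 = (x_0 − 1)/2 = 4/5
  x_1 = 4/5;  a_1 = 0;  x_2 = (x_1 − 0)/2 = 2/5
  x_2 = 2/5;  a_2 = 0;  x_3 = (x_2 − 0)/2 = 1/5
  x_3 = 1/5;  a_3 = 1;  x_4 = (x_3 − 1)/2 = -2/5
  x_4 = -2/5;  a_4 = 0;  x_5 = (x_4 − 0)/2 = -1/5
  x_5 = -1/5;  a_5 = 1;  x_6 = (x_5 − 1)/2 = -3/5
Digits: (1, 0, 0, 1, 0, 1).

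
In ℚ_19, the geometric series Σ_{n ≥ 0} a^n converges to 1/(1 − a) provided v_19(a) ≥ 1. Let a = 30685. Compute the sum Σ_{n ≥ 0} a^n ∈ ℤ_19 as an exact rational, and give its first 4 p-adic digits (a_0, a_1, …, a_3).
Σ a^n = 1/(1 − a) = -1/30684;  first 4 digits = (1, 0, 9, 4)

v_19(a) = 2 ≥ 1, so the series converges in ℤ_19 to 1/(1 − a) = 1/(1 − 30685) = -1/30684. Expand this rational in ℤ_19: compute digits iteratively via d_i = x_i mod 19, x_{i+1} = (x_i − d_i)/19. The first 4 digits are (1, 0, 9, 4).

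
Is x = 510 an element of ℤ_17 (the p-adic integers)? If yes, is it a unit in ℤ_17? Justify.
x ∈ ℤ_17 but not a unit; v_17(x) = 1 > 0

ℤ_17 = {x ∈ ℚ_17 : v_17(x) ≥ 0} and ℤ_17^× = {x ∈ ℤ_17 : v_17(x) = 0}. Here v_17(510) = v_17(num) − v_17(den) = 1; compare against these criteria.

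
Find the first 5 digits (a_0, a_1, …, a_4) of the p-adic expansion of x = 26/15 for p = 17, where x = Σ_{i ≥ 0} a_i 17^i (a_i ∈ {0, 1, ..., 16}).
(a_0, …, a_4) = (4, 1, 9, 4, 2)

v_17(26/15) = 0 (numerator and denominator both coprime to 17), so x ∈ ℤ_17^×. Compute digits iteratively via a_i = x_i mod 17, x_{i+1} = (x_i − a_i)/17, with x_0 = x:
  x_0 = 26/15;  a_0 = 4;  x_1 = (x_0 − 4)/17 = -2/15
  x_1 = -2/15;  a_1 = 1;  x_2 = (x_1 − 1)/17 = -1/15
  x_2 = -1/15;  a_2 = 9;  x_3 = (x_2 − 9)/17 = -8/15
  x_3 = -8/15;  a_3 = 4;  x_4 = (x_3 − 4)/17 = -4/15
  x_4 = -4/15;  a_4 = 2;  x_5 = (x_4 − 2)/17 = -2/15
Digits: (4, 1, 9, 4, 2).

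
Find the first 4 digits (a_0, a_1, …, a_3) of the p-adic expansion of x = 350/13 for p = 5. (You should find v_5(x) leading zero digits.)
(a_0, …, a_3) = (0, 0, 3, 0)

v_5(350/13) = 2, so a_0 = ... = a_1 = 0. Factor out: x = 5^2 · u with u = 14/13 a unit in ℤ_5. Expand u iteratively via a_{v+i} = u_i mod 5, u_{i+1} = (u_i − a_{v+i})/5:
  u_0 = 14/13;  a_2 = 3;  u_1 = (u_0 − 3)/5 = -5/13
  u_1 = -5/13;  a_3 = 0;  u_2 = (u_1 − 0)/5 = -1/13
Digits: (0, 0, 3, 0).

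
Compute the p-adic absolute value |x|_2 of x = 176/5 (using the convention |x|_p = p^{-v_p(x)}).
|176/5|_2 = 1/16

Step 1 — compute v_2(x) by factoring powers of 2 out of the numerator and denominator: v_2(176/5) = 4. Step 2 — apply |x|_p = p^{-v_p(x)} = 2^{-4} = 1/16.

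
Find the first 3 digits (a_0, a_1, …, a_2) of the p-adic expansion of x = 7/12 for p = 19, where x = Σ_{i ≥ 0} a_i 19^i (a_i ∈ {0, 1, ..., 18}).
(a_0, …, a_2) = (18, 7, 17)

v_19(7/12) = 0 (numerator and denominator both coprime to 19), so x ∈ ℤ_19^×. Compute digits iteratively via a_i = x_i mod 19, x_{i+1} = (x_i − a_i)/19, with x_0 = x:
  x_0 = 7/12;  a_0 = 18;  x_1 = (x_0 − 18)/19 = -11/12
  x_1 = -11/12;  a_1 = 7;  x_2 = (x_1 − 7)/19 = -5/12
  x_2 = -5/12;  a_2 = 17;  x_3 = (x_2 − 17)/19 = -11/12
Digits: (18, 7, 17).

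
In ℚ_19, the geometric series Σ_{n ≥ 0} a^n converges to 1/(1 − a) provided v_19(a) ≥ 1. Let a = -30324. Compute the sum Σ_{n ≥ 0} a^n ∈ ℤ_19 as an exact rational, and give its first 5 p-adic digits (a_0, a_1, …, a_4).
Σ a^n = 1/(1 − a) = 1/30325;  first 5 digits = (1, 0, 11, 14, 6)

v_19(a) = 2 ≥ 1, so the series converges in ℤ_19 to 1/(1 − a) = 1/(1 − (-30324)) = 1/30325. Expand this rational in ℤ_19: compute digits iteratively via d_i = x_i mod 19, x_{i+1} = (x_i − d_i)/19. The first 5 digits are (1, 0, 11, 14, 6).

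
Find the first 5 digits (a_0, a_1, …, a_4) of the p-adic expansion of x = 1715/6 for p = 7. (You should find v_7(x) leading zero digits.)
(a_0, …, a_4) = (0, 0, 0, 2, 1)

v_7(1715/6) = 3, so a_0 = ... = a_2 = 0. Factor out: x = 7^3 · u with u = 5/6 a unit in ℤ_7. Expand u iteratively via a_{v+i} = u_i mod 7, u_{i+1} = (u_i − a_{v+i})/7:
  u_0 = 5/6;  a_3 = 2;  u_1 = (u_0 − 2)/7 = -1/6
  u_1 = -1/6;  a_4 = 1;  u_2 = (u_1 − 1)/7 = -1/6
Digits: (0, 0, 0, 2, 1).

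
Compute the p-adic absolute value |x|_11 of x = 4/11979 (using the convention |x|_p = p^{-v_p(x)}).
|4/11979|_11 = 1331

Step 1 — compute v_11(x) by factoring powers of 11 out of the numerator and denominator: v_11(4/11979) = -3. Step 2 — apply |x|_p = p^{-v_p(x)} = 11^{3} = 1331.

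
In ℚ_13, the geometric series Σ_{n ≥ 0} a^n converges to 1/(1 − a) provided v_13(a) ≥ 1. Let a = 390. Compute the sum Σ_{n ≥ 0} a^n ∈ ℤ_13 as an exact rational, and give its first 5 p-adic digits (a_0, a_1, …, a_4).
Σ a^n = 1/(1 − a) = -1/389;  first 5 digits = (1, 4, 5, 3, 11)

v_13(a) = 1 ≥ 1, so the series converges in ℤ_13 to 1/(1 − a) = 1/(1 − 390) = -1/389. Expand this rational in ℤ_13: compute digits iteratively via d_i = x_i mod 13, x_{i+1} = (x_i − d_i)/13. The first 5 digits are (1, 4, 5, 3, 11).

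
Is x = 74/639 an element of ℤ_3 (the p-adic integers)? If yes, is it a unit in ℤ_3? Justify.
x ∉ ℤ_3 (v_3(x) = -2 < 0)

ℤ_3 = {x ∈ ℚ_3 : v_3(x) ≥ 0} and ℤ_3^× = {x ∈ ℤ_3 : v_3(x) = 0}. Here v_3(74/639) = v_3(num) − v_3(den) = -2; compare against these criteria.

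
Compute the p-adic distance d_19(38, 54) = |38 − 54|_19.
d_19(38, 54) = 1

Step 1 — x − y = 38 − 54 = -16. Step 2 — v_19(-16) = 0 (factor: -16 = −(19^0 · 16); the sign does not affect v_p). Step 3 — |x − y|_19 = 19^{0} = 1.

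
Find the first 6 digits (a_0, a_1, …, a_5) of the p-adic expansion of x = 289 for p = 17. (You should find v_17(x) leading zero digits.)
(a_0, …, a_5) = (0, 0, 1, 0, 0, 0)

v_17(289) = 2, so a_0 = ... = a_1 = 0. Factor out: x = 17^2 · u with u = 1 a unit in ℤ_17. Expand u iteratively via a_{v+i} = u_i mod 17, u_{i+1} = (u_i − a_{v+i})/17:
  u_0 = 1;  a_2 = 1;  u_1 = (u_0 − 1)/17 = 0
  u_1 = 0;  a_3 = 0;  u_2 = (u_1 − 0)/17 = 0
  u_2 = 0;  a_4 = 0;  u_3 = (u_2 − 0)/17 = 0
  u_3 = 0;  a_5 = 0;  u_4 = (u_3 − 0)/17 = 0
Digits: (0, 0, 1, 0, 0, 0).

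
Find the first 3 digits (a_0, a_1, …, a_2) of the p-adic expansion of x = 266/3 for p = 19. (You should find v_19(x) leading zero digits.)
(a_0, …, a_2) = (0, 11, 6)

v_19(266/3) = 1, so a_0 = ... = a_0 = 0. Factor out: x = 19^1 · u with u = 14/3 a unit in ℤ_19. Expand u iteratively via a_{v+i} = u_i mod 19, u_{i+1} = (u_i − a_{v+i})/19:
  u_0 = 14/3;  a_1 = 11;  u_1 = (u_0 − 11)/19 = -1/3
  u_1 = -1/3;  a_2 = 6;  u_2 = (u_1 − 6)/19 = -1/3
Digits: (0, 11, 6).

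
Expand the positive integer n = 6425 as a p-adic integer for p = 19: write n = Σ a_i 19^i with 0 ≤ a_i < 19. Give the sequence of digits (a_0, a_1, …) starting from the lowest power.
(a_0, a_1, …) = (3, 15, 17)

Repeated division by 19 gives the digits low-to-high: 6425 = 3 + 15·19^1 + 17·19^2. Digit sequence: (3, 15, 17).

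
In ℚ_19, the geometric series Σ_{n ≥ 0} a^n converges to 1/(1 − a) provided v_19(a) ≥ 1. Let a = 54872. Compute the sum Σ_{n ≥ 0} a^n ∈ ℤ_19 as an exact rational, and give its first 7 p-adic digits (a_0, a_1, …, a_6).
Σ a^n = 1/(1 − a) = -1/54871;  first 7 digits = (1, 0, 0, 8, 0, 0, 7)

v_19(a) = 3 ≥ 1, so the series converges in ℤ_19 to 1/(1 − a) = 1/(1 − 54872) = -1/54871. Expand this rational in ℤ_19: compute digits iteratively via d_i = x_i mod 19, x_{i+1} = (x_i − d_i)/19. The first 7 digits are (1, 0, 0, 8, 0, 0, 7).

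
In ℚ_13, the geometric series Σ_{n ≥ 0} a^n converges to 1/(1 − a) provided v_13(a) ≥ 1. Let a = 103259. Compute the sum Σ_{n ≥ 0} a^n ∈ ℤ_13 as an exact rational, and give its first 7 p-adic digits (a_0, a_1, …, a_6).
Σ a^n = 1/(1 − a) = -1/103258;  first 7 digits = (1, 0, 0, 8, 3, 0, 12)

v_13(a) = 3 ≥ 1, so the series converges in ℤ_13 to 1/(1 − a) = 1/(1 − 103259) = -1/103258. Expand this rational in ℤ_13: compute digits iteratively via d_i = x_i mod 13, x_{i+1} = (x_i − d_i)/13. The first 7 digits are (1, 0, 0, 8, 3, 0, 12).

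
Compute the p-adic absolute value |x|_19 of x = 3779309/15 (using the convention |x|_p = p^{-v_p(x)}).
|3779309/15|_19 = 1/130321

Step 1 — compute v_19(x) by factoring powers of 19 out of the numerator and denominator: v_19(3779309/15) = 4. Step 2 — apply |x|_p = p^{-v_p(x)} = 19^{-4} = 1/130321.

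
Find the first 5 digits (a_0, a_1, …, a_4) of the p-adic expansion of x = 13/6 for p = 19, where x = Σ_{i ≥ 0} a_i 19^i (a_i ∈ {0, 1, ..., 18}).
(a_0, …, a_4) = (18, 15, 15, 15, 15)

v_19(13/6) = 0 (numerator and denominator both coprime to 19), so x ∈ ℤ_19^×. Compute digits iteratively via a_i = x_i mod 19, x_{i+1} = (x_i − a_i)/19, with x_0 = x:
  x_0 = 13/6;  a_0 = 18;  x_1 = (x_0 − 18)/19 = -5/6
  x_1 = -5/6;  a_1 = 15;  x_2 = (x_1 − 15)/19 = -5/6
  x_2 = -5/6;  a_2 = 15;  x_3 = (x_2 − 15)/19 = -5/6
  x_3 = -5/6;  a_3 = 15;  x_4 = (x_3 − 15)/19 = -5/6
  x_4 = -5/6;  a_4 = 15;  x_5 = (x_4 − 15)/19 = -5/6
Digits: (18, 15, 15, 15, 15).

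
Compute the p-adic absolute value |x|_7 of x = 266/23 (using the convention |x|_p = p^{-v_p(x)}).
|266/23|_7 = 1/7

Step 1 — compute v_7(x) by factoring powers of 7 out of the numerator and denominator: v_7(266/23) = 1. Step 2 — apply |x|_p = p^{-v_p(x)} = 7^{-1} = 1/7.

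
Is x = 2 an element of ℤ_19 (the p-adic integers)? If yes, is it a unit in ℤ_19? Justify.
x ∈ ℤ_19^× (unit); v_19(x) = 0

ℤ_19 = {x ∈ ℚ_19 : v_19(x) ≥ 0} and ℤ_19^× = {x ∈ ℤ_19 : v_19(x) = 0}. Here v_19(2) = v_19(num) − v_19(den) = 0; compare against these criteria.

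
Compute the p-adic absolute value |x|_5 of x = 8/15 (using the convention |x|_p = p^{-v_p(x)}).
|8/15|_5 = 5

Step 1 — compute v_5(x) by factoring powers of 5 out of the numerator and denominator: v_5(8/15) = -1. Step 2 — apply |x|_p = p^{-v_p(x)} = 5^{1} = 5.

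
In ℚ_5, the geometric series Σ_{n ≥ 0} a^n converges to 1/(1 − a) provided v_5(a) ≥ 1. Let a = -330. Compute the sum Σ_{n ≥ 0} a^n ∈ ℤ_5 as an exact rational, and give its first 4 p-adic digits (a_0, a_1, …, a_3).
Σ a^n = 1/(1 − a) = 1/331;  first 4 digits = (1, 4, 2, 2)

v_5(a) = 1 ≥ 1, so the series converges in ℤ_5 to 1/(1 − a) = 1/(1 − (-330)) = 1/331. Expand this rational in ℤ_5: compute digits iteratively via d_i = x_i mod 5, x_{i+1} = (x_i − d_i)/5. The first 4 digits are (1, 4, 2, 2).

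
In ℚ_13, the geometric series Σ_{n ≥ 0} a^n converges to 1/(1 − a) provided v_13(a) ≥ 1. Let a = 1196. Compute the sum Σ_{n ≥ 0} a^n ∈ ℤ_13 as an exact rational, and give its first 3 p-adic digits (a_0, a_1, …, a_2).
Σ a^n = 1/(1 − a) = -1/1195;  first 3 digits = (1, 1, 8)

v_13(a) = 1 ≥ 1, so the series converges in ℤ_13 to 1/(1 − a) = 1/(1 − 1196) = -1/1195. Expand this rational in ℤ_13: compute digits iteratively via d_i = x_i mod 13, x_{i+1} = (x_i − d_i)/13. The first 3 digits are (1, 1, 8).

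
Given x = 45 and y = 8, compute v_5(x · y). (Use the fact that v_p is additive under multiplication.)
v_5(360) = 1

v_p(x) = 1 (factor: 45 = 5^1 · 9); v_p(y) = 0 (factor: 8 = 5^0 · 8). Additivity: v_p(xy) = v_p(x) + v_p(y) = 1 + 0 = 1. (Direct check: xy = 360 = 5^1 · (72).)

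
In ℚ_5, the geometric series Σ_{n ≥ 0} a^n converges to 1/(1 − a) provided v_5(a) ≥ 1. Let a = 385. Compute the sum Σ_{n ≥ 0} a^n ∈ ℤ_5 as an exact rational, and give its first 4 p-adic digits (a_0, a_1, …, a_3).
Σ a^n = 1/(1 − a) = -1/384;  first 4 digits = (1, 2, 4, 1)

v_5(a) = 1 ≥ 1, so the series converges in ℤ_5 to 1/(1 − a) = 1/(1 − 385) = -1/384. Expand this rational in ℤ_5: compute digits iteratively via d_i = x_i mod 5, x_{i+1} = (x_i − d_i)/5. The first 4 digits are (1, 2, 4, 1).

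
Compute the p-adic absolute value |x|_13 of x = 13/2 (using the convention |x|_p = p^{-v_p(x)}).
|13/2|_13 = 1/13

Step 1 — compute v_13(x) by factoring powers of 13 out of the numerator and denominator: v_13(13/2) = 1. Step 2 — apply |x|_p = p^{-v_p(x)} = 13^{-1} = 1/13.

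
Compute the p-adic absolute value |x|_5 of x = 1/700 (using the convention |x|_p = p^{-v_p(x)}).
|1/700|_5 = 25

Step 1 — compute v_5(x) by factoring powers of 5 out of the numerator and denominator: v_5(1/700) = -2. Step 2 — apply |x|_p = p^{-v_p(x)} = 5^{2} = 25.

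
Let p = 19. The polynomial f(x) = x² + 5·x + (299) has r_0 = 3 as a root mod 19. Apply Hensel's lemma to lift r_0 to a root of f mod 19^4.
r_3 = 37813 (mod 130321)

Hensel: r_{i+1} = r_i − f(r_i)·(f′(r_i))^{-1} mod 19^{i+2}, f′(x) = 2x + 5. Iterate:
  r_0 = 3 (mod 19)
  r_1 = 269 (mod 361)
  r_2 = 3518 (mod 6859)
  r_3 = 37813 (mod 130321)
Final: r = 37813 satisfies f(r) ≡ 0 mod 19^4.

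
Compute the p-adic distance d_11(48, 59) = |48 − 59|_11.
d_11(48, 59) = 1/11

Step 1 — x − y = 48 − 59 = -11. Step 2 — v_11(-11) = 1 (factor: -11 = −(11^1 · 1); the sign does not affect v_p). Step 3 — |x − y|_11 = 11^{-1} = 1/11.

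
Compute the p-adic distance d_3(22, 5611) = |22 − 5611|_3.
d_3(22, 5611) = 1/243

Step 1 — x − y = 22 − 5611 = -5589. Step 2 — v_3(-5589) = 5 (factor: -5589 = −(3^5 · 23); the sign does not affect v_p). Step 3 — |x − y|_3 = 3^{-5} = 1/243.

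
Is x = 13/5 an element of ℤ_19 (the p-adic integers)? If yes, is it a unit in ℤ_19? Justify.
x ∈ ℤ_19^× (unit); v_19(x) = 0

ℤ_19 = {x ∈ ℚ_19 : v_19(x) ≥ 0} and ℤ_19^× = {x ∈ ℤ_19 : v_19(x) = 0}. Here v_19(13/5) = v_19(num) − v_19(den) = 0; compare against these criteria.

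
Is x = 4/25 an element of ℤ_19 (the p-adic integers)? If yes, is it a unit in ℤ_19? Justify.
x ∈ ℤ_19^× (unit); v_19(x) = 0

ℤ_19 = {x ∈ ℚ_19 : v_19(x) ≥ 0} and ℤ_19^× = {x ∈ ℤ_19 : v_19(x) = 0}. Here v_19(4/25) = v_19(num) − v_19(den) = 0; compare against these criteria.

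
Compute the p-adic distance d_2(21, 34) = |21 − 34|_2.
d_2(21, 34) = 1

Step 1 — x − y = 21 − 34 = -13. Step 2 — v_2(-13) = 0 (factor: -13 = −(2^0 · 13); the sign does not affect v_p). Step 3 — |x − y|_2 = 2^{0} = 1.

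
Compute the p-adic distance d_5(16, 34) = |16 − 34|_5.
d_5(16, 34) = 1

Step 1 — x − y = 16 − 34 = -18. Step 2 — v_5(-18) = 0 (factor: -18 = −(5^0 · 18); the sign does not affect v_p). Step 3 — |x − y|_5 = 5^{0} = 1.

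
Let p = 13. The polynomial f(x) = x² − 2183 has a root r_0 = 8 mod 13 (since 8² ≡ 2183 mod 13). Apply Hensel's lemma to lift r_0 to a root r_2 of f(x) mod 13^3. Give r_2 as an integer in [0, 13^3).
r_2 = 1334 (mod 2197)

Hensel's recurrence: r_{i+1} = r_i − f(r_i)·(f′(r_i))^{-1} mod 13^{i+2}, with f′(x) = 2x. Iterate:
  r_0 = 8 (mod 13)
  r_1 = 151 (mod 169)
  r_2 = 1334 (mod 2197)
Final: r_2 = 1334, and one checks f(r_2) ≡ 0 mod 13^3.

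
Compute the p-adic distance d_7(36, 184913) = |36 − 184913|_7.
d_7(36, 184913) = 1/16807

Step 1 — x − y = 36 − 184913 = -184877. Step 2 — v_7(-184877) = 5 (factor: -184877 = −(7^5 · 11); the sign does not affect v_p). Step 3 — |x − y|_7 = 7^{-5} = 1/16807.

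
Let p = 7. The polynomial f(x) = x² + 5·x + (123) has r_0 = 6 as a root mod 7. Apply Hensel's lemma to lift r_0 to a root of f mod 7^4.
r_3 = 1315 (mod 2401)

Hensel: r_{i+1} = r_i − f(r_i)·(f′(r_i))^{-1} mod 7^{i+2}, f′(x) = 2x + 5. Iterate:
  r_0 = 6 (mod 7)
  r_1 = 41 (mod 49)
  r_2 = 286 (mod 343)
  r_3 = 1315 (mod 2401)
Final: r = 1315 satisfies f(r) ≡ 0 mod 7^4.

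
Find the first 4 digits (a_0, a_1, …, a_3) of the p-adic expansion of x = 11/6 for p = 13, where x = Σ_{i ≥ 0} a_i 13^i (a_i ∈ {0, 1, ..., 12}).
(a_0, …, a_3) = (4, 2, 2, 2)

v_13(11/6) = 0 (numerator and denominator both coprime to 13), so x ∈ ℤ_13^×. Compute digits iteratively via a_i = x_i mod 13, x_{i+1} = (x_i − a_i)/13, with x_0 = x:
  x_0 = 11/6;  a_0 = 4;  x_1 = (x_0 − 4)/13 = -1/6
  x_1 = -1/6;  a_1 = 2;  x_2 = (x_1 − 2)/13 = -1/6
  x_2 = -1/6;  a_2 = 2;  x_3 = (x_2 − 2)/13 = -1/6
  x_3 = -1/6;  a_3 = 2;  x_4 = (x_3 − 2)/13 = -1/6
Digits: (4, 2, 2, 2).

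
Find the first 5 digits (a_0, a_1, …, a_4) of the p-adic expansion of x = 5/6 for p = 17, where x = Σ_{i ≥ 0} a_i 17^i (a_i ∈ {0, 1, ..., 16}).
(a_0, …, a_4) = (15, 2, 14, 2, 14)

v_17(5/6) = 0 (numerator and denominator both coprime to 17), so x ∈ ℤ_17^×. Compute digits iteratively via a_i = x_i mod 17, x_{i+1} = (x_i − a_i)/17, with x_0 = x:
  x_0 = 5/6;  a_0 = 15;  x_1 = (x_0 − 15)/17 = -5/6
  x_1 = -5/6;  a_1 = 2;  x_2 = (x_1 − 2)/17 = -1/6
  x_2 = -1/6;  a_2 = 14;  x_3 = (x_2 − 14)/17 = -5/6
  x_3 = -5/6;  a_3 = 2;  x_4 = (x_3 − 2)/17 = -1/6
  x_4 = -1/6;  a_4 = 14;  x_5 = (x_4 − 14)/17 = -5/6
Digits: (15, 2, 14, 2, 14).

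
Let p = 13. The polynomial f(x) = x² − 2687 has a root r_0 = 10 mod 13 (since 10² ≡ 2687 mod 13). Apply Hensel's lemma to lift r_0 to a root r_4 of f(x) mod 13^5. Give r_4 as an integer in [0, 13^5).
r_4 = 78361 (mod 371293)

Hensel's recurrence: r_{i+1} = r_i − f(r_i)·(f′(r_i))^{-1} mod 13^{i+2}, with f′(x) = 2x. Iterate:
  r_0 = 10 (mod 13)
  r_1 = 114 (mod 169)
  r_2 = 1466 (mod 2197)
  r_3 = 21239 (mod 28561)
  r_4 = 78361 (mod 371293)
Final: r_4 = 78361, and one checks f(r_4) ≡ 0 mod 13^5.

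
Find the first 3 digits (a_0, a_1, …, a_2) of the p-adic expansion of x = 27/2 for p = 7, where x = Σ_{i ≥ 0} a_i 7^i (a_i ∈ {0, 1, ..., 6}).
(a_0, …, a_2) = (3, 5, 3)

v_7(27/2) = 0 (numerator and denominator both coprime to 7), so x ∈ ℤ_7^×. Compute digits iteratively via a_i = x_i mod 7, x_{i+1} = (x_i − a_i)/7, with x_0 = x:
  x_0 = 27/2;  a_0 = 3;  x_1 = (x_0 − 3)/7 = 3/2
  x_1 = 3/2;  a_1 = 5;  x_2 = (x_1 − 5)/7 = -1/2
  x_2 = -1/2;  a_2 = 3;  x_3 = (x_2 − 3)/7 = -1/2
Digits: (3, 5, 3).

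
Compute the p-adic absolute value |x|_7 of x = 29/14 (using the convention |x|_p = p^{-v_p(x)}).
|29/14|_7 = 7

Step 1 — compute v_7(x) by factoring powers of 7 out of the numerator and denominator: v_7(29/14) = -1. Step 2 — apply |x|_p = p^{-v_p(x)} = 7^{1} = 7.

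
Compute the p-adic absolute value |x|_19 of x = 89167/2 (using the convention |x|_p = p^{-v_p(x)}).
|89167/2|_19 = 1/6859

Step 1 — compute v_19(x) by factoring powers of 19 out of the numerator and denominator: v_19(89167/2) = 3. Step 2 — apply |x|_p = p^{-v_p(x)} = 19^{-3} = 1/6859.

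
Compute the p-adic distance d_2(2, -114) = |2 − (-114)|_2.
d_2(2, -114) = 1/4

Step 1 — x − y = 2 − (-114) = 116. Step 2 — v_2(116) = 2 (factor: 116 = (2^2 · 29); the sign does not affect v_p). Step 3 — |x − y|_2 = 2^{-2} = 1/4.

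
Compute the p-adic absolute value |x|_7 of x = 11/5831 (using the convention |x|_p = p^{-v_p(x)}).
|11/5831|_7 = 343

Step 1 — compute v_7(x) by factoring powers of 7 out of the numerator and denominator: v_7(11/5831) = -3. Step 2 — apply |x|_p = p^{-v_p(x)} = 7^{3} = 343.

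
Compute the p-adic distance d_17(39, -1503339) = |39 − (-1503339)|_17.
d_17(39, -1503339) = 1/83521

Step 1 — x − y = 39 − (-1503339) = 1503378. Step 2 — v_17(1503378) = 4 (factor: 1503378 = (17^4 · 18); the sign does not affect v_p). Step 3 — |x − y|_17 = 17^{-4} = 1/83521.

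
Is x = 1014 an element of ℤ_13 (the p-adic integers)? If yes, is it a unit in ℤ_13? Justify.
x ∈ ℤ_13 but not a unit; v_13(x) = 2 > 0

ℤ_13 = {x ∈ ℚ_13 : v_13(x) ≥ 0} and ℤ_13^× = {x ∈ ℤ_13 : v_13(x) = 0}. Here v_13(1014) = v_13(num) − v_13(den) = 2; compare against these criteria.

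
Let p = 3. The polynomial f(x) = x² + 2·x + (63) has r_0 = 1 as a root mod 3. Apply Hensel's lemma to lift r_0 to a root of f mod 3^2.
r_1 = 7 (mod 9)

Hensel: r_{i+1} = r_i − f(r_i)·(f′(r_i))^{-1} mod 3^{i+2}, f′(x) = 2x + 2. Iterate:
  r_0 = 1 (mod 3)
  r_1 = 7 (mod 9)
Final: r = 7 satisfies f(r) ≡ 0 mod 3^2.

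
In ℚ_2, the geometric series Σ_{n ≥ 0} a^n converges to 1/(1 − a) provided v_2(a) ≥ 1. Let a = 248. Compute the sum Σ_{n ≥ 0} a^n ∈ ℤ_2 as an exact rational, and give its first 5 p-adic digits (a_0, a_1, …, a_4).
Σ a^n = 1/(1 − a) = -1/247;  first 5 digits = (1, 0, 0, 1, 1)

v_2(a) = 3 ≥ 1, so the series converges in ℤ_2 to 1/(1 − a) = 1/(1 − 248) = -1/247. Expand this rational in ℤ_2: compute digits iteratively via d_i = x_i mod 2, x_{i+1} = (x_i − d_i)/2. The first 5 digits are (1, 0, 0, 1, 1).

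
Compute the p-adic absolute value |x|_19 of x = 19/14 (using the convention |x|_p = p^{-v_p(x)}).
|19/14|_19 = 1/19

Step 1 — compute v_19(x) by factoring powers of 19 out of the numerator and denominator: v_19(19/14) = 1. Step 2 — apply |x|_p = p^{-v_p(x)} = 19^{-1} = 1/19.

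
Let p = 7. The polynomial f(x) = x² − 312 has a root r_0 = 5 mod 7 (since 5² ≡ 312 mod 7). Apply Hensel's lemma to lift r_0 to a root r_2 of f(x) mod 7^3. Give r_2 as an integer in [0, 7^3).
r_2 = 117 (mod 343)

Hensel's recurrence: r_{i+1} = r_i − f(r_i)·(f′(r_i))^{-1} mod 7^{i+2}, with f′(x) = 2x. Iterate:
  r_0 = 5 (mod 7)
  r_1 = 19 (mod 49)
  r_2 = 117 (mod 343)
Final: r_2 = 117, and one checks f(r_2) ≡ 0 mod 7^3.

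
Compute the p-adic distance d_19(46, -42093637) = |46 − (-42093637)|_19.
d_19(46, -42093637) = 1/2476099

Step 1 — x − y = 46 − (-42093637) = 42093683. Step 2 — v_19(42093683) = 5 (factor: 42093683 = (19^5 · 17); the sign does not affect v_p). Step 3 — |x − y|_19 = 19^{-5} = 1/2476099.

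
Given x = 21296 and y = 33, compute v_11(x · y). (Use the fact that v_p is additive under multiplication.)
v_11(702768) = 4

v_p(x) = 3 (factor: 21296 = 11^3 · 16); v_p(y) = 1 (factor: 33 = 11^1 · 3). Additivity: v_p(xy) = v_p(x) + v_p(y) = 3 + 1 = 4. (Direct check: xy = 702768 = 11^4 · (48).)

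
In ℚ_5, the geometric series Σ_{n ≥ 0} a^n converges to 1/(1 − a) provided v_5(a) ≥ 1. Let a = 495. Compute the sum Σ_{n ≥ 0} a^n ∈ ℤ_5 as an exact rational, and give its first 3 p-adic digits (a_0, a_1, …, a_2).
Σ a^n = 1/(1 − a) = -1/494;  first 3 digits = (1, 4, 0)

v_5(a) = 1 ≥ 1, so the series converges in ℤ_5 to 1/(1 − a) = 1/(1 − 495) = -1/494. Expand this rational in ℤ_5: compute digits iteratively via d_i = x_i mod 5, x_{i+1} = (x_i − d_i)/5. The first 3 digits are (1, 4, 0).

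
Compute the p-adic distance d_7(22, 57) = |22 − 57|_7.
d_7(22, 57) = 1/7

Step 1 — x − y = 22 − 57 = -35. Step 2 — v_7(-35) = 1 (factor: -35 = −(7^1 · 5); the sign does not affect v_p). Step 3 — |x − y|_7 = 7^{-1} = 1/7.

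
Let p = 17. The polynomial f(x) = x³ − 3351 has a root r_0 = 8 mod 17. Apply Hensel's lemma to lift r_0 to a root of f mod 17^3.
r_2 = 2541 (mod 4913)

Hensel: r_{i+1} = r_i − f(r_i)/f′(r_i) mod 17^{i+2}, where f′(x) = 3x². Iterate:
  r_0 = 8 (mod 17)
  r_1 = 229 (mod 289)
  r_2 = 2541 (mod 4913)
Final: r = 2541 with f(r) ≡ 0 mod 17^3.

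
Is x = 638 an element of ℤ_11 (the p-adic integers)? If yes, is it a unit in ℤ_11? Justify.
x ∈ ℤ_11 but not a unit; v_11(x) = 1 > 0

ℤ_11 = {x ∈ ℚ_11 : v_11(x) ≥ 0} and ℤ_11^× = {x ∈ ℤ_11 : v_11(x) = 0}. Here v_11(638) = v_11(num) − v_11(den) = 1; compare against these criteria.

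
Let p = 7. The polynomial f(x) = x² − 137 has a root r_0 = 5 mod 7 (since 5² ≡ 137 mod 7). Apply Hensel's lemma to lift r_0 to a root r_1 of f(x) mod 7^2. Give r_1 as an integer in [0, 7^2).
r_1 = 26 (mod 49)

Hensel's recurrence: r_{i+1} = r_i − f(r_i)·(f′(r_i))^{-1} mod 7^{i+2}, with f′(x) = 2x. Iterate:
  r_0 = 5 (mod 7)
  r_1 = 26 (mod 49)
Final: r_1 = 26, and one checks f(r_1) ≡ 0 mod 7^2.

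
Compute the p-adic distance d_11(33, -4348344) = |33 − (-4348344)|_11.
d_11(33, -4348344) = 1/161051

Step 1 — x − y = 33 − (-4348344) = 4348377. Step 2 — v_11(4348377) = 5 (factor: 4348377 = (11^5 · 27); the sign does not affect v_p). Step 3 — |x − y|_11 = 11^{-5} = 1/161051.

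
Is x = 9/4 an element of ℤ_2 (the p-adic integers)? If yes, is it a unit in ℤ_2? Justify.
x ∉ ℤ_2 (v_2(x) = -2 < 0)

ℤ_2 = {x ∈ ℚ_2 : v_2(x) ≥ 0} and ℤ_2^× = {x ∈ ℤ_2 : v_2(x) = 0}. Here v_2(9/4) = v_2(num) − v_2(den) = -2; compare against these criteria.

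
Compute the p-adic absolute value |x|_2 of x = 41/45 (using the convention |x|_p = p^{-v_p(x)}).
|41/45|_2 = 1

Step 1 — compute v_2(x) by factoring powers of 2 out of the numerator and denominator: v_2(41/45) = 0. Step 2 — apply |x|_p = p^{-v_p(x)} = 2^{0} = 1.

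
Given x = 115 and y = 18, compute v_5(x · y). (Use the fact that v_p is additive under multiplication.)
v_5(2070) = 1

v_p(x) = 1 (factor: 115 = 5^1 · 23); v_p(y) = 0 (factor: 18 = 5^0 · 18). Additivity: v_p(xy) = v_p(x) + v_p(y) = 1 + 0 = 1. (Direct check: xy = 2070 = 5^1 · (414).)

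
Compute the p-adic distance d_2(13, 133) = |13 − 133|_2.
d_2(13, 133) = 1/8

Step 1 — x − y = 13 − 133 = -120. Step 2 — v_2(-120) = 3 (factor: -120 = −(2^3 · 15); the sign does not affect v_p). Step 3 — |x − y|_2 = 2^{-3} = 1/8.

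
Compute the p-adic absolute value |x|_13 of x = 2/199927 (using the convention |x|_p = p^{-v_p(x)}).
|2/199927|_13 = 28561

Step 1 — compute v_13(x) by factoring powers of 13 out of the numerator and denominator: v_13(2/199927) = -4. Step 2 — apply |x|_p = p^{-v_p(x)} = 13^{4} = 28561.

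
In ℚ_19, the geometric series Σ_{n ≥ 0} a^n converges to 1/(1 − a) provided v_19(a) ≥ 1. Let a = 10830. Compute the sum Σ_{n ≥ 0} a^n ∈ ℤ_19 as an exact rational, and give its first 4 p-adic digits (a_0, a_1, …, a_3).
Σ a^n = 1/(1 − a) = -1/10829;  first 4 digits = (1, 0, 11, 1)

v_19(a) = 2 ≥ 1, so the series converges in ℤ_19 to 1/(1 − a) = 1/(1 − 10830) = -1/10829. Expand this rational in ℤ_19: compute digits iteratively via d_i = x_i mod 19, x_{i+1} = (x_i − d_i)/19. The first 4 digits are (1, 0, 11, 1).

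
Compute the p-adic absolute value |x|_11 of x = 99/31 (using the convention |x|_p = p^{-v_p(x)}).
|99/31|_11 = 1/11

Step 1 — compute v_11(x) by factoring powers of 11 out of the numerator and denominator: v_11(99/31) = 1. Step 2 — apply |x|_p = p^{-v_p(x)} = 11^{-1} = 1/11.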